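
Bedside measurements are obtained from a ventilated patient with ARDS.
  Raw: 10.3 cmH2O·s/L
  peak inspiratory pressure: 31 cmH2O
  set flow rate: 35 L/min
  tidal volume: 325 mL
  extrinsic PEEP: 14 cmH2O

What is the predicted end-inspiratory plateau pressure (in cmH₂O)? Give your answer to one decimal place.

Flow: 35 L/min ÷ 60 = 0.5833 L/s.
Pplat = PIP − Raw × flow = 31 − 10.3 × 0.5833 = 31 − 6.008 = 24.992 cmH2O.

25.0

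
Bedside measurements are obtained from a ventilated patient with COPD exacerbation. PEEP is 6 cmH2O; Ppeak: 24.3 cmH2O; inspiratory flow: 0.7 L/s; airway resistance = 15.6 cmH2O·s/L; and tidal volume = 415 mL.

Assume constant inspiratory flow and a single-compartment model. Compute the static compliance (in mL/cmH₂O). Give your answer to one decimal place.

Equation of motion (constant flow): PIP = Vt/C + R·V̇ + PEEP.
Vt/C = PIP − R·V̇ − PEEP = 24.3 − 15.6×0.7 − 6 = 24.3 − 10.92 − 6 = 7.38 cmH2O.
C = Vt / 7.38 = 415 / 7.38 = 56.233 mL/cmH2O.

56.2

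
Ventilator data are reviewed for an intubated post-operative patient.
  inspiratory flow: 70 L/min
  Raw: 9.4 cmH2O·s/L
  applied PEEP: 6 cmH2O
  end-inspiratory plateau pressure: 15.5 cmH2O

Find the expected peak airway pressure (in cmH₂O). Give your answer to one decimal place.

Flow: 70 L/min ÷ 60 = 1.1667 L/s.
PIP = Pplat + Raw × flow = 15.5 + 9.4 × 1.1667 = 15.5 + 10.967 = 26.467 cmH2O.

26.5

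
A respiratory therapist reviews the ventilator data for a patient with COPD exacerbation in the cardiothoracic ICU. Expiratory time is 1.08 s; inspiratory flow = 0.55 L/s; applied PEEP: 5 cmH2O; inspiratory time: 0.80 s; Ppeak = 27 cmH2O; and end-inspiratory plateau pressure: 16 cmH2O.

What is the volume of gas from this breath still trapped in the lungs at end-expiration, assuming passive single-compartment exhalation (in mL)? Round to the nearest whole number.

Vt = flow × Ti = 0.55 L/s × 0.80 s × 1000 mL/L = 440.0 mL.
R = (PIP − Pplat)/V̇ = (27 − 16) / 0.55 = 11.0/0.55 = 20.0 cmH2O·s/L.
C = Vt/(Pplat − PEEP) = 440.0 / (16 − 5) = 440.0/11.0 = 40.0 mL/cmH2O.
τ = R × C = 20.0 × 0.04 L/cmH2O = 0.8 s.
Fraction remaining = e^(−Te/τ) = e^(−1.08/0.8) = 0.2592.
Trapped volume = 440.0 × 0.2592 = 114.05 mL.

114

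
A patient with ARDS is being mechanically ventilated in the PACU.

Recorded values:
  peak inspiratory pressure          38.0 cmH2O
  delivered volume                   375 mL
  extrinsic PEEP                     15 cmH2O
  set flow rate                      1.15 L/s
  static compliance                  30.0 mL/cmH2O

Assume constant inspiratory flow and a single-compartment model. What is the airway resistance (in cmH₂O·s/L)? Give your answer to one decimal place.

Equation of motion (constant flow): PIP = Vt/C + R·V̇ + PEEP.
R·V̇ = PIP − Vt/C − PEEP = 38.0 − 375/30.0 − 15 = 38.0 − 12.5 − 15 = 10.5 cmH2O.
R = 10.5 / 1.15 = 9.13 cmH2O·s/L.

9.1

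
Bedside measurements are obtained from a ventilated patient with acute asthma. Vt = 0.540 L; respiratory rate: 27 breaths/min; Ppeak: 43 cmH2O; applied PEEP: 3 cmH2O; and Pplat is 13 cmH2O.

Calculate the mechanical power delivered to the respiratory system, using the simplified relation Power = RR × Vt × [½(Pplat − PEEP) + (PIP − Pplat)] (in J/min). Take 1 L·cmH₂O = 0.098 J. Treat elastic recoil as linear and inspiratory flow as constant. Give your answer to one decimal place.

Per-breath work = Vt × [½(Pplat−PEEP) + (PIP−Pplat)] = 0.540 × [0.5×10.0 + 30.0] = 0.540 × 35.0 = 18.9 L·cmH2O.
Power = 27 × 18.9 = 510.3 L·cmH2O/min.
× 0.098 J/(L·cmH2O) → 50.009 J/min.

50.0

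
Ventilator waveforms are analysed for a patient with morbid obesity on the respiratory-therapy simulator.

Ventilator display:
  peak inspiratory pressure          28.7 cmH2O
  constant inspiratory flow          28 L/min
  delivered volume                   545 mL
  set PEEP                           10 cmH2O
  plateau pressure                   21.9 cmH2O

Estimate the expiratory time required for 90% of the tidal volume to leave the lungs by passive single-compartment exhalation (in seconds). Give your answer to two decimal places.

1.54

Flow: 28 L/min ÷ 60 = 0.4667 L/s.
R = (PIP − Pplat)/V̇ = (28.7 − 21.9) / 0.4667 = 6.8/0.4667 = 14.57 cmH2O·s/L.
C = Vt/(Pplat − PEEP) = 545.0 / (21.9 − 10) = 545.0/11.9 = 45.798 mL/cmH2O.
τ = R × C = 14.57 × 0.0458 L/cmH2O = 0.6673 s.
t = −τ·ln(1 − 0.90) = −0.6673·ln(0.1) = 1.537 s.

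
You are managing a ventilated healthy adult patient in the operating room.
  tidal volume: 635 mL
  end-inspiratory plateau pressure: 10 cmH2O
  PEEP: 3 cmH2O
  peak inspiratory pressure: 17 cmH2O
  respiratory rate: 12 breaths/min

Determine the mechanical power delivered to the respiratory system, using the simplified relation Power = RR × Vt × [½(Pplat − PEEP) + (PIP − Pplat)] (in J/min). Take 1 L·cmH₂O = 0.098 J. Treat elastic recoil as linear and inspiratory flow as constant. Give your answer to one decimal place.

7.8

Per-breath work = Vt × [½(Pplat−PEEP) + (PIP−Pplat)] = 0.635 × [0.5×7.0 + 7.0] = 0.635 × 10.5 = 6.668 L·cmH2O.
Power = 12 × 6.668 = 80.016 L·cmH2O/min.
× 0.098 J/(L·cmH2O) → 7.842 J/min.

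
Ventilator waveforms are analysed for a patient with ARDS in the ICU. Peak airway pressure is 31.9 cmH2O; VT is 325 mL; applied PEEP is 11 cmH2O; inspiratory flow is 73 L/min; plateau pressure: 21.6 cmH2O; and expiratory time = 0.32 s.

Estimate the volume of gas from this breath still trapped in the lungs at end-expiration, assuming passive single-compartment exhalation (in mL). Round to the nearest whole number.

Flow: 73 L/min ÷ 60 = 1.2167 L/s.
R = (PIP − Pplat)/V̇ = (31.9 − 21.6) / 1.2167 = 10.3/1.2167 = 8.466 cmH2O·s/L.
C = Vt/(Pplat − PEEP) = 325.0 / (21.6 − 11) = 325.0/10.6 = 30.66 mL/cmH2O.
τ = R × C = 8.466 × 0.03066 L/cmH2O = 0.2596 s.
Fraction remaining = e^(−Te/τ) = e^(−0.32/0.2596) = 0.2915.
Trapped volume = 325.0 × 0.2915 = 94.738 mL.

95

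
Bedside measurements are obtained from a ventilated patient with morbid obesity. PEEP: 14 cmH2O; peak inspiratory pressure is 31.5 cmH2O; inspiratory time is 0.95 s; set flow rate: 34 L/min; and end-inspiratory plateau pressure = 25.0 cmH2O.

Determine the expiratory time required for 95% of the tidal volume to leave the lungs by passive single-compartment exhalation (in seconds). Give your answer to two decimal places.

1.68

Flow: 34 L/min ÷ 60 = 0.5667 L/s.
Vt = flow × Ti = 0.5667 L/s × 0.95 s × 1000 mL/L = 538.37 mL.
R = (PIP − Pplat)/V̇ = (31.5 − 25.0) / 0.5667 = 6.5/0.5667 = 11.47 cmH2O·s/L.
C = Vt/(Pplat − PEEP) = 538.37 / (25.0 − 14) = 538.37/11.0 = 48.943 mL/cmH2O.
τ = R × C = 11.47 × 0.04894 L/cmH2O = 0.5613 s.
t = −τ·ln(1 − 0.95) = −0.5613·ln(0.05) = 1.682 s.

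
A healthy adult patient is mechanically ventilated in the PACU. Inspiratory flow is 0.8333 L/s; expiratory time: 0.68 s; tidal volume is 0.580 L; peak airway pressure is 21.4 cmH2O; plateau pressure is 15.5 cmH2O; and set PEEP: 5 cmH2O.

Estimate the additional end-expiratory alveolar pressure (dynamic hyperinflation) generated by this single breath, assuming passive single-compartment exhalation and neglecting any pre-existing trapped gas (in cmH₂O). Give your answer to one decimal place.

R = (PIP − Pplat)/V̇ = (21.4 − 15.5) / 0.8333 = 5.9/0.8333 = 7.08 cmH2O·s/L.
C = Vt/(Pplat − PEEP) = 580.0 / (15.5 − 5) = 580.0/10.5 = 55.238 mL/cmH2O.
τ = R × C = 7.08 × 0.05524 L/cmH2O = 0.3911 s.
Fraction remaining = e^(−Te/τ) = e^(−0.68/0.3911) = 0.1758; trapped volume = 580.0 × 0.1758 = 101.96 mL.
Additional alveolar pressure from trapping ≈ V_trapped / C = 101.96 / 55.238 = 1.846 cmH2O.

1.8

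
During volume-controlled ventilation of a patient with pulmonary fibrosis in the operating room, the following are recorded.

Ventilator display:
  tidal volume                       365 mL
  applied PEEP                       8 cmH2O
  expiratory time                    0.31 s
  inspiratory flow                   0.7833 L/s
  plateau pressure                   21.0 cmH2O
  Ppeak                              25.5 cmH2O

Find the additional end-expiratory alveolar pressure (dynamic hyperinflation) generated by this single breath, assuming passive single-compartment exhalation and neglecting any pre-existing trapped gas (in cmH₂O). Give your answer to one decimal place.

R = (PIP − Pplat)/V̇ = (25.5 − 21.0) / 0.7833 = 4.5/0.7833 = 5.745 cmH2O·s/L.
C = Vt/(Pplat − PEEP) = 365.0 / (21.0 − 8) = 365.0/13.0 = 28.077 mL/cmH2O.
τ = R × C = 5.745 × 0.02808 L/cmH2O = 0.1613 s.
Fraction remaining = e^(−Te/τ) = e^(−0.31/0.1613) = 0.1463; trapped volume = 365.0 × 0.1463 = 53.4 mL.
Additional alveolar pressure from trapping ≈ V_trapped / C = 53.4 / 28.077 = 1.902 cmH2O.

1.9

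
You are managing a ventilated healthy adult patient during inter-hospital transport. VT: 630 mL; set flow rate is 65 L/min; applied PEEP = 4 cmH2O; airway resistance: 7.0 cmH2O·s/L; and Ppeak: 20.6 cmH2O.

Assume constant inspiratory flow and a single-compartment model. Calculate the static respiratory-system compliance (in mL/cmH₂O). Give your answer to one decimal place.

69.9

Flow: 65 L/min ÷ 60 = 1.0833 L/s.
Equation of motion (constant flow): PIP = Vt/C + R·V̇ + PEEP.
Vt/C = PIP − R·V̇ − PEEP = 20.6 − 7.0×1.0833 − 4 = 20.6 − 7.583 − 4 = 9.017 cmH2O.
C = Vt / 9.017 = 630 / 9.017 = 69.868 mL/cmH2O.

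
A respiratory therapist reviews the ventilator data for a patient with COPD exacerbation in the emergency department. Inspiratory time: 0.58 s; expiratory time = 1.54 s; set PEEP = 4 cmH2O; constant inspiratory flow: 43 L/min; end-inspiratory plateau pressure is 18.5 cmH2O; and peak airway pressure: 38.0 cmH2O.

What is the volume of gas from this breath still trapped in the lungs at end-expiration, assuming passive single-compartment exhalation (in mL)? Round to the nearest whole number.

Flow: 43 L/min ÷ 60 = 0.7167 L/s.
Vt = flow × Ti = 0.7167 L/s × 0.58 s × 1000 mL/L = 415.69 mL.
R = (PIP − Pplat)/V̇ = (38.0 − 18.5) / 0.7167 = 19.5/0.7167 = 27.208 cmH2O·s/L.
C = Vt/(Pplat − PEEP) = 415.69 / (18.5 − 4) = 415.69/14.5 = 28.668 mL/cmH2O.
τ = R × C = 27.208 × 0.02867 L/cmH2O = 0.7801 s.
Fraction remaining = e^(−Te/τ) = e^(−1.54/0.7801) = 0.1389.
Trapped volume = 415.69 × 0.1389 = 57.739 mL.

58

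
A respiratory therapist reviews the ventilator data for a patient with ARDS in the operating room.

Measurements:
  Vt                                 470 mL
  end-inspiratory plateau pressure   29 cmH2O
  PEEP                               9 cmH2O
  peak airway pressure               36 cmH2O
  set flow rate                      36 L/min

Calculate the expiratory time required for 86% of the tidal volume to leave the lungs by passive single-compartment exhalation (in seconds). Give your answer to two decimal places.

Flow: 36 L/min ÷ 60 = 0.6 L/s.
R = (PIP − Pplat)/V̇ = (36 − 29) / 0.6 = 7.0/0.6 = 11.667 cmH2O·s/L.
C = Vt/(Pplat − PEEP) = 470.0 / (29 − 9) = 470.0/20.0 = 23.5 mL/cmH2O.
τ = R × C = 11.667 × 0.0235 L/cmH2O = 0.2742 s.
t = −τ·ln(1 − 0.86) = −0.2742·ln(0.14) = 0.5391 s.

0.54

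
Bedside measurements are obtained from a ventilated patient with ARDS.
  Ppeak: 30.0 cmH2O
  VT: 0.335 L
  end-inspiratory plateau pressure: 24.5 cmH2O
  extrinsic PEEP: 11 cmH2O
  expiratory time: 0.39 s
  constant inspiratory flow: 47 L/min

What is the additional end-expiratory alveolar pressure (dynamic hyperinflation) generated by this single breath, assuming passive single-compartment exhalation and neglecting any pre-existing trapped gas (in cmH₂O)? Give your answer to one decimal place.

Flow: 47 L/min ÷ 60 = 0.7833 L/s.
R = (PIP − Pplat)/V̇ = (30.0 − 24.5) / 0.7833 = 5.5/0.7833 = 7.022 cmH2O·s/L.
C = Vt/(Pplat − PEEP) = 335.0 / (24.5 − 11) = 335.0/13.5 = 24.815 mL/cmH2O.
τ = R × C = 7.022 × 0.02482 L/cmH2O = 0.1743 s.
Fraction remaining = e^(−Te/τ) = e^(−0.39/0.1743) = 0.1067; trapped volume = 335.0 × 0.1067 = 35.745 mL.
Additional alveolar pressure from trapping ≈ V_trapped / C = 35.745 / 24.815 = 1.44 cmH2O.

1.4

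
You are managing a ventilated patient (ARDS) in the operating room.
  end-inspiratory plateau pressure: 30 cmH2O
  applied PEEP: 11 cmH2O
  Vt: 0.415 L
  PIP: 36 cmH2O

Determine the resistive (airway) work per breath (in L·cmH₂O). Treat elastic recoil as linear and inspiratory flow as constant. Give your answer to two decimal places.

2.49

With constant inspiratory flow the resistive pressure is constant at PIP − Pplat = 36 − 30 = 6.0 cmH2O, so resistive work = 6.0 × 0.415 = 2.49 L·cmH2O.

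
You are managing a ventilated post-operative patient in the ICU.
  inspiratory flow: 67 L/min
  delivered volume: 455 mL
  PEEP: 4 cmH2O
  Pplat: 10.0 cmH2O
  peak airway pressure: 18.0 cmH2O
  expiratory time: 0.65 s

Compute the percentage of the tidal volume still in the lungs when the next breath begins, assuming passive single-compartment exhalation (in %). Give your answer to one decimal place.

30.2

Flow: 67 L/min ÷ 60 = 1.1167 L/s.
R = (PIP − Pplat)/V̇ = (18.0 − 10.0) / 1.1167 = 8.0/1.1167 = 7.164 cmH2O·s/L.
C = Vt/(Pplat − PEEP) = 455.0 / (10.0 − 4) = 455.0/6.0 = 75.833 mL/cmH2O.
τ = R × C = 7.164 × 0.07583 L/cmH2O = 0.5432 s.
Fraction remaining at end-expiration = e^(−Te/τ) = e^(−0.65/0.5432) = 0.3022 → 30.22%.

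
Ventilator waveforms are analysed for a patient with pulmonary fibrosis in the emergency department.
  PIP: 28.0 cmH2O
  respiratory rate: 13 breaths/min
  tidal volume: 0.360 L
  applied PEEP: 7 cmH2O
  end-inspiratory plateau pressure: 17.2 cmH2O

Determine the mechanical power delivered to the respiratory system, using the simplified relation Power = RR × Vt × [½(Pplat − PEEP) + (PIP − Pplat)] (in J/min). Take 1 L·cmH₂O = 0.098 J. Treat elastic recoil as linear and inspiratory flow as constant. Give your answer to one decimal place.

Per-breath work = Vt × [½(Pplat−PEEP) + (PIP−Pplat)] = 0.360 × [0.5×10.2 + 10.8] = 0.360 × 15.9 = 5.724 L·cmH2O.
Power = 13 × 5.724 = 74.412 L·cmH2O/min.
× 0.098 J/(L·cmH2O) → 7.292 J/min.

7.3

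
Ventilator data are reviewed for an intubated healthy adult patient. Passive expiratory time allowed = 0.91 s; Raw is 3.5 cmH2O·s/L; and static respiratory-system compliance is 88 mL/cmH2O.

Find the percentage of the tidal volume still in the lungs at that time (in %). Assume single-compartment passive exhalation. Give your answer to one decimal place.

τ = R × C = 3.5 × 88 mL/cmH2O = 3.5 × 0.088 L/cmH2O = 0.308 s.
Passive exhalation: V(t)/V₀ = e^(−t/τ) = e^(−0.91/0.308) = 0.0521.
Fraction remaining = 0.0521 → 5.21%.

5.2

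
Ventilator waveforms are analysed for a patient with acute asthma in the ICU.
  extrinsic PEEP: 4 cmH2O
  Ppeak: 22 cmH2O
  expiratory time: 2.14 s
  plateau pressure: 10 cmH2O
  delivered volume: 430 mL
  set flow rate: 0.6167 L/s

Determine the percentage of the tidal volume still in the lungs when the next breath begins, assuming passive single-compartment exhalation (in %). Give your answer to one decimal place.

21.6

R = (PIP − Pplat)/V̇ = (22 − 10) / 0.6167 = 12.0/0.6167 = 19.458 cmH2O·s/L.
C = Vt/(Pplat − PEEP) = 430.0 / (10 − 4) = 430.0/6.0 = 71.667 mL/cmH2O.
τ = R × C = 19.458 × 0.07167 L/cmH2O = 1.395 s.
Fraction remaining at end-expiration = e^(−Te/τ) = e^(−2.14/1.395) = 0.2157 → 21.57%.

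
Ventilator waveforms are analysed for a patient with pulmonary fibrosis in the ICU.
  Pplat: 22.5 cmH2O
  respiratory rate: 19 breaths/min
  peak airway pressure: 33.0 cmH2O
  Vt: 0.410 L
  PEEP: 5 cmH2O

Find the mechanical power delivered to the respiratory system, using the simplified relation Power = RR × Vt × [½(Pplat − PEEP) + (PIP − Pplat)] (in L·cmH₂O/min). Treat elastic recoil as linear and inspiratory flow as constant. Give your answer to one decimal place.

Per-breath work = Vt × [½(Pplat−PEEP) + (PIP−Pplat)] = 0.410 × [0.5×17.5 + 10.5] = 0.410 × 19.25 = 7.893 L·cmH2O.
Power = 19 × 7.893 = 149.97 L·cmH2O/min.

150.0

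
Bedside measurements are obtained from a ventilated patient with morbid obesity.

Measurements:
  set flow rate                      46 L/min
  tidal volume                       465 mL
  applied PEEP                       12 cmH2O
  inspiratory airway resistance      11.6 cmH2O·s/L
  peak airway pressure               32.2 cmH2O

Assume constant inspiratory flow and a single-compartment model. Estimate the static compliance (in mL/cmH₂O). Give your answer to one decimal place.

41.1

Flow: 46 L/min ÷ 60 = 0.7667 L/s.
Equation of motion (constant flow): PIP = Vt/C + R·V̇ + PEEP.
Vt/C = PIP − R·V̇ − PEEP = 32.2 − 11.6×0.7667 − 12 = 32.2 − 8.894 − 12 = 11.306 cmH2O.
C = Vt / 11.306 = 465 / 11.306 = 41.129 mL/cmH2O.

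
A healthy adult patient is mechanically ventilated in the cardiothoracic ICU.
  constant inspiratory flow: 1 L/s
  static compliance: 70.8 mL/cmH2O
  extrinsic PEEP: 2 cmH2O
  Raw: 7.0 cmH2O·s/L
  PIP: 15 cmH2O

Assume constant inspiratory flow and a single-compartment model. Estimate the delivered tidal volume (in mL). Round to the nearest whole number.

Equation of motion (constant flow): PIP = Vt/C + R·V̇ + PEEP.
Vt/C = PIP − R·V̇ − PEEP = 15 − 7.0 − 2 = 6.0 cmH2O.
Vt = C × 6.0 = 70.8 × 6.0 = 424.8 mL.

425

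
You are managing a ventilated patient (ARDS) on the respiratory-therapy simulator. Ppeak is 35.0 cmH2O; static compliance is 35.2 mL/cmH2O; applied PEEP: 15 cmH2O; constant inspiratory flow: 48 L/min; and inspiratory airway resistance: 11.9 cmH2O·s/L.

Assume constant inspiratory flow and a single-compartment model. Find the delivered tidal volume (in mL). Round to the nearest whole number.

Flow: 48 L/min ÷ 60 = 0.8 L/s.
Equation of motion (constant flow): PIP = Vt/C + R·V̇ + PEEP.
Vt/C = PIP − R·V̇ − PEEP = 35.0 − 9.52 − 15 = 10.48 cmH2O.
Vt = C × 10.48 = 35.2 × 10.48 = 368.9 mL.

369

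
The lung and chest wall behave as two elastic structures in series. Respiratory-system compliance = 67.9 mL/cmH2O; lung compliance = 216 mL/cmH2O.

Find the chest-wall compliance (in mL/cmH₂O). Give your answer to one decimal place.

1/Ccw = 1/Crs − 1/CL.
1/Ccw = 1/67.9 − 1/216 = 0.0101.
Ccw = 99.01 mL/cmH2O.

99.0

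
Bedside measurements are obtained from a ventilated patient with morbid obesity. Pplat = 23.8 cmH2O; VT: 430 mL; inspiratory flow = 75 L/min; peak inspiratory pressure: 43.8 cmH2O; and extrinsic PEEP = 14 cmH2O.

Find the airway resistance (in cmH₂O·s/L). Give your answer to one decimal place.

Flow: 75 L/min ÷ 60 = 1.25 L/s.
Raw = (PIP − Pplat) / flow = (43.8 − 23.8) / 1.25 = 20.0 / 1.25 = 16.0 cmH2O·s/L.

16.0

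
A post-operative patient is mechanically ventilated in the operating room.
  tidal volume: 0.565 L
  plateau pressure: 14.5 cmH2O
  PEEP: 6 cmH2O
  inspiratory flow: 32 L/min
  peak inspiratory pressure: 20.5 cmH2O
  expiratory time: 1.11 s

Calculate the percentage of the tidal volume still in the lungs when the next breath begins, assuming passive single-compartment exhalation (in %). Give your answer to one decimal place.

Flow: 32 L/min ÷ 60 = 0.5333 L/s.
R = (PIP − Pplat)/V̇ = (20.5 − 14.5) / 0.5333 = 6.0/0.5333 = 11.251 cmH2O·s/L.
C = Vt/(Pplat − PEEP) = 565.0 / (14.5 − 6) = 565.0/8.5 = 66.471 mL/cmH2O.
τ = R × C = 11.251 × 0.06647 L/cmH2O = 0.7479 s.
Fraction remaining at end-expiration = e^(−Te/τ) = e^(−1.11/0.7479) = 0.2267 → 22.67%.

22.7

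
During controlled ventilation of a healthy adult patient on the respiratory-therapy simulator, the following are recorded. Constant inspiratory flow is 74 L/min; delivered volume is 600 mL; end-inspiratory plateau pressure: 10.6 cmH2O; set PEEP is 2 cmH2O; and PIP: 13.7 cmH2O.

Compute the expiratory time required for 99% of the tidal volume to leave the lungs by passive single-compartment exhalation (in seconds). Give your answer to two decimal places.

Flow: 74 L/min ÷ 60 = 1.2333 L/s.
R = (PIP − Pplat)/V̇ = (13.7 − 10.6) / 1.2333 = 3.1/1.2333 = 2.514 cmH2O·s/L.
C = Vt/(Pplat − PEEP) = 600.0 / (10.6 − 2) = 600.0/8.6 = 69.767 mL/cmH2O.
τ = R × C = 2.514 × 0.06977 L/cmH2O = 0.1754 s.
t = −τ·ln(1 − 0.99) = −0.1754·ln(0.01) = 0.8077 s.

0.81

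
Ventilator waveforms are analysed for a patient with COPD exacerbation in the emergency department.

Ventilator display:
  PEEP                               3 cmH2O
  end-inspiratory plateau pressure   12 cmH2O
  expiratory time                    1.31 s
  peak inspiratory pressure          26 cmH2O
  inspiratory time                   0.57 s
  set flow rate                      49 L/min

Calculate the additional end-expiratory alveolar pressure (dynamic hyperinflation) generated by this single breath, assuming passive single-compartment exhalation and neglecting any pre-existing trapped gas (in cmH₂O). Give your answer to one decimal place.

2.1

Flow: 49 L/min ÷ 60 = 0.8167 L/s.
Vt = flow × Ti = 0.8167 L/s × 0.57 s × 1000 mL/L = 465.52 mL.
R = (PIP − Pplat)/V̇ = (26 − 12) / 0.8167 = 14.0/0.8167 = 17.142 cmH2O·s/L.
C = Vt/(Pplat − PEEP) = 465.52 / (12 − 3) = 465.52/9.0 = 51.724 mL/cmH2O.
τ = R × C = 17.142 × 0.05172 L/cmH2O = 0.8866 s.
Fraction remaining = e^(−Te/τ) = e^(−1.31/0.8866) = 0.2282; trapped volume = 465.52 × 0.2282 = 106.23 mL.
Additional alveolar pressure from trapping ≈ V_trapped / C = 106.23 / 51.724 = 2.054 cmH2O.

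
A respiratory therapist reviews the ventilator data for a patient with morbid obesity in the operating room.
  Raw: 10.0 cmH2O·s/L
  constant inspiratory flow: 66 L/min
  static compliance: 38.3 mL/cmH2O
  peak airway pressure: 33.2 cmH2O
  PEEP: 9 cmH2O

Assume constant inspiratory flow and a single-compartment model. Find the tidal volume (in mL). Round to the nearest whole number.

Flow: 66 L/min ÷ 60 = 1.1 L/s.
Equation of motion (constant flow): PIP = Vt/C + R·V̇ + PEEP.
Vt/C = PIP − R·V̇ − PEEP = 33.2 − 11.0 − 9 = 13.2 cmH2O.
Vt = C × 13.2 = 38.3 × 13.2 = 505.56 mL.

506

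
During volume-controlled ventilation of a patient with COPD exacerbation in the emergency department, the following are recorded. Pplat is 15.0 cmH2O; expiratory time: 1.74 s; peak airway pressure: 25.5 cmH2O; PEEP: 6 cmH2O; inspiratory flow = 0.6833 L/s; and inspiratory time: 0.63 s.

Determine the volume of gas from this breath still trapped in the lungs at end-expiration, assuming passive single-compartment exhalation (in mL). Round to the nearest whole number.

40

Vt = flow × Ti = 0.6833 L/s × 0.63 s × 1000 mL/L = 430.48 mL.
R = (PIP − Pplat)/V̇ = (25.5 − 15.0) / 0.6833 = 10.5/0.6833 = 15.367 cmH2O·s/L.
C = Vt/(Pplat − PEEP) = 430.48 / (15.0 − 6) = 430.48/9.0 = 47.831 mL/cmH2O.
τ = R × C = 15.367 × 0.04783 L/cmH2O = 0.735 s.
Fraction remaining = e^(−Te/τ) = e^(−1.74/0.735) = 0.09373.
Trapped volume = 430.48 × 0.09373 = 40.349 mL.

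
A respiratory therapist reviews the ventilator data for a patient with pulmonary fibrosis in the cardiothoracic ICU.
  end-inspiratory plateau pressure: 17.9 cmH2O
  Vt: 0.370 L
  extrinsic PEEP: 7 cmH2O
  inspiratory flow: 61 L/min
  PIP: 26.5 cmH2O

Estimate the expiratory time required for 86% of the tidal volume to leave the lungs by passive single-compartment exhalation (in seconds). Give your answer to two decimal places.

Flow: 61 L/min ÷ 60 = 1.0167 L/s.
R = (PIP − Pplat)/V̇ = (26.5 − 17.9) / 1.0167 = 8.6/1.0167 = 8.459 cmH2O·s/L.
C = Vt/(Pplat − PEEP) = 370.0 / (17.9 − 7) = 370.0/10.9 = 33.945 mL/cmH2O.
τ = R × C = 8.459 × 0.03395 L/cmH2O = 0.2872 s.
t = −τ·ln(1 − 0.86) = −0.2872·ln(0.14) = 0.5647 s.

0.56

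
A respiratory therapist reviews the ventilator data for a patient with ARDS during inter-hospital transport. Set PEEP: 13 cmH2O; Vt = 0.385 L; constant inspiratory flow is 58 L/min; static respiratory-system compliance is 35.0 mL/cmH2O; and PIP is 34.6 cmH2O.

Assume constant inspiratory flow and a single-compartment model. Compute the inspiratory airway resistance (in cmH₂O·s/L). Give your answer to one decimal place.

11.0

Flow: 58 L/min ÷ 60 = 0.9667 L/s.
Equation of motion (constant flow): PIP = Vt/C + R·V̇ + PEEP.
R·V̇ = PIP − Vt/C − PEEP = 34.6 − 385/35.0 − 13 = 34.6 − 11.0 − 13 = 10.6 cmH2O.
R = 10.6 / 0.9667 = 10.965 cmH2O·s/L.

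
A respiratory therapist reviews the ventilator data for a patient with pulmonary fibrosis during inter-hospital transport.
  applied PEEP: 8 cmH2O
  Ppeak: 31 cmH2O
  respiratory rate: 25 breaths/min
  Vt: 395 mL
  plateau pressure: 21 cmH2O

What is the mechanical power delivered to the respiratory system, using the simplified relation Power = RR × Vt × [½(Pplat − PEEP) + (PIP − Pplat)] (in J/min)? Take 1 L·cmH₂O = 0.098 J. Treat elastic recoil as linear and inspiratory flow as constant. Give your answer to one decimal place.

Per-breath work = Vt × [½(Pplat−PEEP) + (PIP−Pplat)] = 0.395 × [0.5×13.0 + 10.0] = 0.395 × 16.5 = 6.518 L·cmH2O.
Power = 25 × 6.518 = 162.95 L·cmH2O/min.
× 0.098 J/(L·cmH2O) → 15.969 J/min.

16.0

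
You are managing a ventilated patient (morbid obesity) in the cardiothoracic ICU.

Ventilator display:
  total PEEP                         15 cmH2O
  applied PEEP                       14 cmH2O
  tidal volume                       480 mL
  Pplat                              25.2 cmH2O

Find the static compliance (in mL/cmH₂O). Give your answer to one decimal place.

47.1

End-expiratory occlusion gives total PEEP = 15 cmH2O (intrinsic PEEP = 15 − 14 = 1). Use total PEEP for the elastic gradient.
Cstat = Vt / (Pplat − PEEPtotal) = 480 / (25.2 − 15) = 480 / 10.2 = 47.059 mL/cmH2O.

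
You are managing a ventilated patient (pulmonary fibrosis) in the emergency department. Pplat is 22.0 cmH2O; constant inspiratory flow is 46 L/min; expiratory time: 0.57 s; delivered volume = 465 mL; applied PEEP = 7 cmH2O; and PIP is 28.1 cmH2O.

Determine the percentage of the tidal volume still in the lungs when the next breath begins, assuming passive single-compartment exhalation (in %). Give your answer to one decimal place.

9.9

Flow: 46 L/min ÷ 60 = 0.7667 L/s.
R = (PIP − Pplat)/V̇ = (28.1 − 22.0) / 0.7667 = 6.1/0.7667 = 7.956 cmH2O·s/L.
C = Vt/(Pplat − PEEP) = 465.0 / (22.0 − 7) = 465.0/15.0 = 31.0 mL/cmH2O.
τ = R × C = 7.956 × 0.031 L/cmH2O = 0.2466 s.
Fraction remaining at end-expiration = e^(−Te/τ) = e^(−0.57/0.2466) = 0.09912 → 9.912%.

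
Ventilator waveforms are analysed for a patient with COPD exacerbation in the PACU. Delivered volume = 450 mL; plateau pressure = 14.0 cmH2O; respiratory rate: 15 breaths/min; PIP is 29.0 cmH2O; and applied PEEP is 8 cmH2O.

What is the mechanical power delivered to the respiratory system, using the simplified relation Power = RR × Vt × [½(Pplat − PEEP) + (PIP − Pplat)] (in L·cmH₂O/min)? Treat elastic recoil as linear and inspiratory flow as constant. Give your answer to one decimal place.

Per-breath work = Vt × [½(Pplat−PEEP) + (PIP−Pplat)] = 0.450 × [0.5×6.0 + 15.0] = 0.450 × 18.0 = 8.1 L·cmH2O.
Power = 15 × 8.1 = 121.5 L·cmH2O/min.

121.5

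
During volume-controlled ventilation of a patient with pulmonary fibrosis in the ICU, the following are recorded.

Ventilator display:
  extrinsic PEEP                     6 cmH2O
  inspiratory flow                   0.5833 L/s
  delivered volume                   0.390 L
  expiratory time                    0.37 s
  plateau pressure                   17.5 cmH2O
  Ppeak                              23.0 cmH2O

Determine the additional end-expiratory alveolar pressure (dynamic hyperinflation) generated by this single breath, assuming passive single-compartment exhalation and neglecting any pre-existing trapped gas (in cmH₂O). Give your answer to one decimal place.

R = (PIP − Pplat)/V̇ = (23.0 − 17.5) / 0.5833 = 5.5/0.5833 = 9.429 cmH2O·s/L.
C = Vt/(Pplat − PEEP) = 390.0 / (17.5 − 6) = 390.0/11.5 = 33.913 mL/cmH2O.
τ = R × C = 9.429 × 0.03391 L/cmH2O = 0.3197 s.
Fraction remaining = e^(−Te/τ) = e^(−0.37/0.3197) = 0.3143; trapped volume = 390.0 × 0.3143 = 122.58 mL.
Additional alveolar pressure from trapping ≈ V_trapped / C = 122.58 / 33.913 = 3.615 cmH2O.

3.6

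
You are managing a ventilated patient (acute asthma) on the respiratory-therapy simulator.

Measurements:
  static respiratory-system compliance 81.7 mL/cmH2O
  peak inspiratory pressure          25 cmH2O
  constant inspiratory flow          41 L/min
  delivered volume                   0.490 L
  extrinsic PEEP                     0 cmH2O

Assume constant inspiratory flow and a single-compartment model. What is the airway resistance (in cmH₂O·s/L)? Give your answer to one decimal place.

27.8

Flow: 41 L/min ÷ 60 = 0.6833 L/s.
Equation of motion (constant flow): PIP = Vt/C + R·V̇ + PEEP.
R·V̇ = PIP − Vt/C − PEEP = 25 − 490/81.7 − 0 = 25 − 5.998 − 0 = 19.002 cmH2O.
R = 19.002 / 0.6833 = 27.809 cmH2O·s/L.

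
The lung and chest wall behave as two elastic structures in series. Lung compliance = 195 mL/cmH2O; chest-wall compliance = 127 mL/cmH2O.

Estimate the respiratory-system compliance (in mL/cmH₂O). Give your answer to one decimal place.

76.9

Lung and chest wall are elastances in series: 1/Crs = 1/CL + 1/Ccw.
1/Crs = 1/195 + 1/127 = 0.013.
Crs = 76.923 mL/cmH2O.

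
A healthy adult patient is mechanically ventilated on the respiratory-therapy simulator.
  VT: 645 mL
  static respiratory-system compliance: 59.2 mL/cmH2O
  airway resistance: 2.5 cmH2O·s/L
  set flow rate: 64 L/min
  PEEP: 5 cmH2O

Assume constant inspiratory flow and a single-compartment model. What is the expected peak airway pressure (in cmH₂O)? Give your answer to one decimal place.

Flow: 64 L/min ÷ 60 = 1.0667 L/s.
Equation of motion (constant flow): PIP = Vt/C + R·V̇ + PEEP.
PIP = 645/59.2 + 2.5×1.0667 + 5 = 10.895 + 2.667 + 5 = 18.562 cmH2O.

18.6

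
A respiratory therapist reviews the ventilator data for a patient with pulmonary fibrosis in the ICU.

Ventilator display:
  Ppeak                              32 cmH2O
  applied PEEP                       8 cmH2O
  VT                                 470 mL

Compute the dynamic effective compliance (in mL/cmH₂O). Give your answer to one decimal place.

Dynamic compliance = Vt / (PIP − PEEP) = 470 / (32 − 8) = 470 / 24.0 = 19.583 mL/cmH2O.

19.6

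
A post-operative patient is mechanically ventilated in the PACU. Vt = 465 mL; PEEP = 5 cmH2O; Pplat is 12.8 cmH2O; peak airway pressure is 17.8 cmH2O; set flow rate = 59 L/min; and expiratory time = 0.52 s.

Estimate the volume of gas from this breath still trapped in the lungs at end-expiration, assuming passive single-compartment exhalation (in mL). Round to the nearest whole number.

84

Flow: 59 L/min ÷ 60 = 0.9833 L/s.
R = (PIP − Pplat)/V̇ = (17.8 − 12.8) / 0.9833 = 5.0/0.9833 = 5.085 cmH2O·s/L.
C = Vt/(Pplat − PEEP) = 465.0 / (12.8 − 5) = 465.0/7.8 = 59.615 mL/cmH2O.
τ = R × C = 5.085 × 0.05962 L/cmH2O = 0.3032 s.
Fraction remaining = e^(−Te/τ) = e^(−0.52/0.3032) = 0.18.
Trapped volume = 465.0 × 0.18 = 83.7 mL.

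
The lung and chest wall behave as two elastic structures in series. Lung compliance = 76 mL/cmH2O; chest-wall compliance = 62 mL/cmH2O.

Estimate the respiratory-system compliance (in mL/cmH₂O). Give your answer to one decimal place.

Lung and chest wall are elastances in series: 1/Crs = 1/CL + 1/Ccw.
1/Crs = 1/76 + 1/62 = 0.02929.
Crs = 34.141 mL/cmH2O.

34.1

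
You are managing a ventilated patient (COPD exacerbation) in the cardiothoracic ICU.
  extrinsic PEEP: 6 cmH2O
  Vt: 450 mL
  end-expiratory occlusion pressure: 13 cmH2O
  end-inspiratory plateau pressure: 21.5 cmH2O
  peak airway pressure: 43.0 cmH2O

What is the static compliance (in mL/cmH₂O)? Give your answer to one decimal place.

52.9

End-expiratory occlusion gives total PEEP = 13 cmH2O (intrinsic PEEP = 13 − 6 = 7). Use total PEEP for the elastic gradient.
Cstat = Vt / (Pplat − PEEPtotal) = 450 / (21.5 − 13) = 450 / 8.5 = 52.941 mL/cmH2O.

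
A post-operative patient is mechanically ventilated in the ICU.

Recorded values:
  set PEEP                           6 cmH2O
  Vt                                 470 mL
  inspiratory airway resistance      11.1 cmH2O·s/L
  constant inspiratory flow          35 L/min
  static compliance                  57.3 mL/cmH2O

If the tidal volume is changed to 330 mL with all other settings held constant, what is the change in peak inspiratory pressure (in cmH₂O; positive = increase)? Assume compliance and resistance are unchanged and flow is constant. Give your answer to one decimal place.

PIP = Vt/C + R·V̇ + PEEP (constant-flow equation of motion).
Only the elastic term changes: ΔPIP = ΔVt / C = (330 − 470) / 57.3 = -2.443 cmH2O.

-2.4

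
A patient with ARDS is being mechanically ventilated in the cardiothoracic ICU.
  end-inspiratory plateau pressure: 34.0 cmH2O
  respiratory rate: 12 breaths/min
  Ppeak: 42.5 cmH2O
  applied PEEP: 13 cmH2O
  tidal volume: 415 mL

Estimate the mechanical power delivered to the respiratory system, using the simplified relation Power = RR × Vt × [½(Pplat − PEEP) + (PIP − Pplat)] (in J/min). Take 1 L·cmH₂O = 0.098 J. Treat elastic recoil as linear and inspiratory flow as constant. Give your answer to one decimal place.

Per-breath work = Vt × [½(Pplat−PEEP) + (PIP−Pplat)] = 0.415 × [0.5×21.0 + 8.5] = 0.415 × 19.0 = 7.885 L·cmH2O.
Power = 12 × 7.885 = 94.62 L·cmH2O/min.
× 0.098 J/(L·cmH2O) → 9.273 J/min.

9.3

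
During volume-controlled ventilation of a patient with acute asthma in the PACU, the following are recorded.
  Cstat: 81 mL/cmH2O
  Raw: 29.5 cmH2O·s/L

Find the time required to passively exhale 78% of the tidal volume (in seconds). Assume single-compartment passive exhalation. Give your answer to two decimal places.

3.62

τ = R × C = 29.5 × 81 mL/cmH2O = 29.5 × 0.081 L/cmH2O = 2.39 s.
Exhaled fraction f = 1 − e^(−t/τ) → t = −τ·ln(1 − f) = −2.39·ln(0.22) = 3.619 s.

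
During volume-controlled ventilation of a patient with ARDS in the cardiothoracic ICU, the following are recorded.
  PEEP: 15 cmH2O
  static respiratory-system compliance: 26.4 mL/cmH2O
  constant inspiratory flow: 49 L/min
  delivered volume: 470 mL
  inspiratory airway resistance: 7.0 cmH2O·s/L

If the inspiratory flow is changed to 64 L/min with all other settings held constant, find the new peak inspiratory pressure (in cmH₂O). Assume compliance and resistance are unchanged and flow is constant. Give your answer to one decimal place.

40.3

Flow: 49 L/min ÷ 60 = 0.8167 L/s.
New flow: 64 L/min ÷ 60 = 1.0667 L/s.
PIP = Vt/C + R·V̇ + PEEP (constant-flow equation of motion).
Only the resistive term changes: ΔPIP = R × ΔV̇ = 7.0 × (1.0667 − 0.8167) = 7.0 × 0.25 = 1.75 cmH2O.
Original PIP = 470/26.4 + 7.0×0.8167 + 15 = 38.52 cmH2O; new PIP = 38.52 + (1.75) = 40.27 cmH2O.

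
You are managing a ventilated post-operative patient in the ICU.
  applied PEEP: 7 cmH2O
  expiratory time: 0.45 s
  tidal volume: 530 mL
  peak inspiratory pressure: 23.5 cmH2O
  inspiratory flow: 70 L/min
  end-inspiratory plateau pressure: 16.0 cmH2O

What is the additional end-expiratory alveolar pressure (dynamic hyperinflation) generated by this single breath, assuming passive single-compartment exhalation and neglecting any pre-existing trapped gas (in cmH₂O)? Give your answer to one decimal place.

Flow: 70 L/min ÷ 60 = 1.1667 L/s.
R = (PIP − Pplat)/V̇ = (23.5 − 16.0) / 1.1667 = 7.5/1.1667 = 6.428 cmH2O·s/L.
C = Vt/(Pplat − PEEP) = 530.0 / (16.0 − 7) = 530.0/9.0 = 58.889 mL/cmH2O.
τ = R × C = 6.428 × 0.05889 L/cmH2O = 0.3785 s.
Fraction remaining = e^(−Te/τ) = e^(−0.45/0.3785) = 0.3046; trapped volume = 530.0 × 0.3046 = 161.44 mL.
Additional alveolar pressure from trapping ≈ V_trapped / C = 161.44 / 58.889 = 2.741 cmH2O.

2.7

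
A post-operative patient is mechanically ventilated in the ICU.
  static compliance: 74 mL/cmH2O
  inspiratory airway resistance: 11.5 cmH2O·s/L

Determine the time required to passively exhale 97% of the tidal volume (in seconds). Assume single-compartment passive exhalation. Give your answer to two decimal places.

τ = R × C = 11.5 × 74 mL/cmH2O = 11.5 × 0.074 L/cmH2O = 0.851 s.
Exhaled fraction f = 1 − e^(−t/τ) → t = −τ·ln(1 − f) = −0.851·ln(0.03) = 2.984 s.

2.98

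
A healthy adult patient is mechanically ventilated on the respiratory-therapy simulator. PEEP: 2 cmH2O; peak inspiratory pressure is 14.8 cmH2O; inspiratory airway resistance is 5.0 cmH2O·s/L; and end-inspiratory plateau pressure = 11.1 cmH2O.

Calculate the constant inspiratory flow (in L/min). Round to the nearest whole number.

flow = (PIP − Pplat) / Raw = (14.8 − 11.1) / 5.0 = 0.74 L/s × 60 = 44.4 L/min.

44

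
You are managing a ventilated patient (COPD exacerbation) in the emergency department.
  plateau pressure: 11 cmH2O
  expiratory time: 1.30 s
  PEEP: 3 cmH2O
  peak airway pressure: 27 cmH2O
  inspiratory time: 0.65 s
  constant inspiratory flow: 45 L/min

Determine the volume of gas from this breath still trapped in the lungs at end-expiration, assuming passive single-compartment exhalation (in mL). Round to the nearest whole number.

Flow: 45 L/min ÷ 60 = 0.75 L/s.
Vt = flow × Ti = 0.75 L/s × 0.65 s × 1000 mL/L = 487.5 mL.
R = (PIP − Pplat)/V̇ = (27 − 11) / 0.75 = 16.0/0.75 = 21.333 cmH2O·s/L.
C = Vt/(Pplat − PEEP) = 487.5 / (11 − 3) = 487.5/8.0 = 60.938 mL/cmH2O.
τ = R × C = 21.333 × 0.06094 L/cmH2O = 1.3 s.
Fraction remaining = e^(−Te/τ) = e^(−1.30/1.3) = 0.3679.
Trapped volume = 487.5 × 0.3679 = 179.35 mL.

179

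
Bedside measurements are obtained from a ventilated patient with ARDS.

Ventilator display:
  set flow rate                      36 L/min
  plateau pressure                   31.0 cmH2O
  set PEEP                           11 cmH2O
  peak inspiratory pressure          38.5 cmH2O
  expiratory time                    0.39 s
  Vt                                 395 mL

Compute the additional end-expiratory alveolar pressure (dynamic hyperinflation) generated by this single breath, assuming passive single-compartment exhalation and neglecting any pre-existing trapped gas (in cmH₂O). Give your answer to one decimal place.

4.1

Flow: 36 L/min ÷ 60 = 0.6 L/s.
R = (PIP − Pplat)/V̇ = (38.5 − 31.0) / 0.6 = 7.5/0.6 = 12.5 cmH2O·s/L.
C = Vt/(Pplat − PEEP) = 395.0 / (31.0 − 11) = 395.0/20.0 = 19.75 mL/cmH2O.
τ = R × C = 12.5 × 0.01975 L/cmH2O = 0.2469 s.
Fraction remaining = e^(−Te/τ) = e^(−0.39/0.2469) = 0.2061; trapped volume = 395.0 × 0.2061 = 81.41 mL.
Additional alveolar pressure from trapping ≈ V_trapped / C = 81.41 / 19.75 = 4.122 cmH2O.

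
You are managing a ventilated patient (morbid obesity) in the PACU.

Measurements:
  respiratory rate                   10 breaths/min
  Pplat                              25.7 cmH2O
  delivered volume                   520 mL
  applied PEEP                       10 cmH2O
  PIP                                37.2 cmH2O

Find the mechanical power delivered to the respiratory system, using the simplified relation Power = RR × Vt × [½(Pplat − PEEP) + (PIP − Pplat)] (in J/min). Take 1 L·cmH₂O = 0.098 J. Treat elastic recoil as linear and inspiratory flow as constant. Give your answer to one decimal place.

Per-breath work = Vt × [½(Pplat−PEEP) + (PIP−Pplat)] = 0.520 × [0.5×15.7 + 11.5] = 0.520 × 19.35 = 10.062 L·cmH2O.
Power = 10 × 10.062 = 100.62 L·cmH2O/min.
× 0.098 J/(L·cmH2O) → 9.861 J/min.

9.9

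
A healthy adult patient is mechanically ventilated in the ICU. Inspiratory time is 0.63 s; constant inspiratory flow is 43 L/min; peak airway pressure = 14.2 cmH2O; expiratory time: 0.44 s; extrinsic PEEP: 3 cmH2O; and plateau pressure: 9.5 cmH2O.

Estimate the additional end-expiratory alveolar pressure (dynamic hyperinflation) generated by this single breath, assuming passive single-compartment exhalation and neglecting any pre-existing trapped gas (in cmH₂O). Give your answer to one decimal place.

2.5

Flow: 43 L/min ÷ 60 = 0.7167 L/s.
Vt = flow × Ti = 0.7167 L/s × 0.63 s × 1000 mL/L = 451.52 mL.
R = (PIP − Pplat)/V̇ = (14.2 − 9.5) / 0.7167 = 4.7/0.7167 = 6.558 cmH2O·s/L.
C = Vt/(Pplat − PEEP) = 451.52 / (9.5 − 3) = 451.52/6.5 = 69.465 mL/cmH2O.
τ = R × C = 6.558 × 0.06947 L/cmH2O = 0.4556 s.
Fraction remaining = e^(−Te/τ) = e^(−0.44/0.4556) = 0.3807; trapped volume = 451.52 × 0.3807 = 171.89 mL.
Additional alveolar pressure from trapping ≈ V_trapped / C = 171.89 / 69.465 = 2.474 cmH2O.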